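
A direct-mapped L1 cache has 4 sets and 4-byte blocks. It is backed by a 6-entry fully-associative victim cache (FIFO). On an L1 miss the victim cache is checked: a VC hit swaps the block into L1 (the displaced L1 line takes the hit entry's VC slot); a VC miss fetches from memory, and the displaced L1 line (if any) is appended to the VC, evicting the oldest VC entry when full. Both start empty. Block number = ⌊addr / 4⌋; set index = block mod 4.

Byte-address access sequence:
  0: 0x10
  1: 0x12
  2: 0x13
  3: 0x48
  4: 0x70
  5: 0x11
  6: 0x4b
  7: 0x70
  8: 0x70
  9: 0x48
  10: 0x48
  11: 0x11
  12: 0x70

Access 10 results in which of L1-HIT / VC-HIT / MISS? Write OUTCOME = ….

OUTCOME = L1-HIT

#0 0x10→b4/s0 MISS; vc=[]
#1 0x12→b4/s0 L1-HIT; vc=[]
#2 0x13→b4/s0 L1-HIT; vc=[]
#3 0x48→b18/s2 MISS; vc=[]
#4 0x70→b28/s0 MISS; vc=[4]
#5 0x11→b4/s0 VC-HIT; vc=[28]
#6 0x4b→b18/s2 L1-HIT; vc=[28]
#7 0x70→b28/s0 VC-HIT; vc=[4]
#8 0x70→b28/s0 L1-HIT; vc=[4]
#9 0x48→b18/s2 L1-HIT; vc=[4]
#10 0x48→b18/s2 L1-HIT; vc=[4]
#11 0x11→b4/s0 VC-HIT; vc=[28]
#12 0x70→b28/s0 VC-HIT; vc=[4]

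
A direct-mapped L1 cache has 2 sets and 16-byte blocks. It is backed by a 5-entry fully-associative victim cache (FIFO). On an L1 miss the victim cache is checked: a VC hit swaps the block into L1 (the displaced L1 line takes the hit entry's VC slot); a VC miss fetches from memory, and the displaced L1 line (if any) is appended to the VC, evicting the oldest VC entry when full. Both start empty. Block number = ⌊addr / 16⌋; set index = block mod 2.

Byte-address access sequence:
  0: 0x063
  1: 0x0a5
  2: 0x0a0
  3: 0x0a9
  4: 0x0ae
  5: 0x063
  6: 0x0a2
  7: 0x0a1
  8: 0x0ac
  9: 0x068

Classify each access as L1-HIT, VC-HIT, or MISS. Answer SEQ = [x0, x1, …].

SEQ = [MISS, MISS, L1-HIT, L1-HIT, L1-HIT, VC-HIT, VC-HIT, L1-HIT, L1-HIT, VC-HIT]

#0 0x63→b6/s0 MISS; vc=[]
#1 0xa5→b10/s0 MISS; vc=[6]
#2 0xa0→b10/s0 L1-HIT; vc=[6]
#3 0xa9→b10/s0 L1-HIT; vc=[6]
#4 0xae→b10/s0 L1-HIT; vc=[6]
#5 0x63→b6/s0 VC-HIT; vc=[10]
#6 0xa2→b10/s0 VC-HIT; vc=[6]
#7 0xa1→b10/s0 L1-HIT; vc=[6]
#8 0xac→b10/s0 L1-HIT; vc=[6]
#9 0x68→b6/s0 VC-HIT; vc=[10]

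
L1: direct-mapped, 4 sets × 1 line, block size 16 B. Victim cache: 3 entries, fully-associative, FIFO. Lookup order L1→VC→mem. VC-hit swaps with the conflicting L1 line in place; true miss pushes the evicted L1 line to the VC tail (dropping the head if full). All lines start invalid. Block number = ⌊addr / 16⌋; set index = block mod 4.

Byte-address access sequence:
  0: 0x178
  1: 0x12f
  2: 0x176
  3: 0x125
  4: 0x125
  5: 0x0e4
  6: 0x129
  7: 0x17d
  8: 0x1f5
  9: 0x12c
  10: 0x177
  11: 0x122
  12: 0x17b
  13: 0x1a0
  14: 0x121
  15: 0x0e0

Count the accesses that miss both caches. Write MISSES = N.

MISSES = 5

  [0] addr=0x178 blk=23 s=3: MISS | VC []
  [1] addr=0x12f blk=18 s=2: MISS | VC []
  [2] addr=0x176 blk=23 s=3: L1-HIT | VC []
  [3] addr=0x125 blk=18 s=2: L1-HIT | VC []
  [4] addr=0x125 blk=18 s=2: L1-HIT | VC []
  [5] addr=0xe4 blk=14 s=2: MISS | VC [18]
  [6] addr=0x129 blk=18 s=2: VC-HIT | VC [14]
  [7] addr=0x17d blk=23 s=3: L1-HIT | VC [14]
  [8] addr=0x1f5 blk=31 s=3: MISS | VC [14, 23]
  [9] addr=0x12c blk=18 s=2: L1-HIT | VC [14, 23]
  [10] addr=0x177 blk=23 s=3: VC-HIT | VC [14, 31]
  [11] addr=0x122 blk=18 s=2: L1-HIT | VC [14, 31]
  [12] addr=0x17b blk=23 s=3: L1-HIT | VC [14, 31]
  [13] addr=0x1a0 blk=26 s=2: MISS | VC [14, 31, 18]
  [14] addr=0x121 blk=18 s=2: VC-HIT | VC [14, 31, 26]
  [15] addr=0xe0 blk=14 s=2: VC-HIT | VC [18, 31, 26]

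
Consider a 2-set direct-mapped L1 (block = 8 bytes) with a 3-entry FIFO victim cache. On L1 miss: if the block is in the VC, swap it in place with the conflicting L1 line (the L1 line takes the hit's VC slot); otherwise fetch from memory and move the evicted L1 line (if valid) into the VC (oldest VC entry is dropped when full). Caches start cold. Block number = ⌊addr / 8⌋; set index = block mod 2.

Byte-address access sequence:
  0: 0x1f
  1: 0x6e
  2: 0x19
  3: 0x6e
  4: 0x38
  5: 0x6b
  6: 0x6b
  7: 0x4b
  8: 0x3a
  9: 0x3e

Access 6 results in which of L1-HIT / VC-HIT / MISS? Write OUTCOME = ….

0: 0x1f (blk 3, set 1) → MISS  vc=[]
1: 0x6e (blk 13, set 1) → MISS  vc=[3]
2: 0x19 (blk 3, set 1) → VC-HIT  vc=[13]
3: 0x6e (blk 13, set 1) → VC-HIT  vc=[3]
4: 0x38 (blk 7, set 1) → MISS  vc=[3, 13]
5: 0x6b (blk 13, set 1) → VC-HIT  vc=[3, 7]
6: 0x6b (blk 13, set 1) → L1-HIT  vc=[3, 7]
7: 0x4b (blk 9, set 1) → MISS  vc=[3, 7, 13]
8: 0x3a (blk 7, set 1) → VC-HIT  vc=[3, 9, 13]
9: 0x3e (blk 7, set 1) → L1-HIT  vc=[3, 9, 13]

OUTCOME = L1-HIT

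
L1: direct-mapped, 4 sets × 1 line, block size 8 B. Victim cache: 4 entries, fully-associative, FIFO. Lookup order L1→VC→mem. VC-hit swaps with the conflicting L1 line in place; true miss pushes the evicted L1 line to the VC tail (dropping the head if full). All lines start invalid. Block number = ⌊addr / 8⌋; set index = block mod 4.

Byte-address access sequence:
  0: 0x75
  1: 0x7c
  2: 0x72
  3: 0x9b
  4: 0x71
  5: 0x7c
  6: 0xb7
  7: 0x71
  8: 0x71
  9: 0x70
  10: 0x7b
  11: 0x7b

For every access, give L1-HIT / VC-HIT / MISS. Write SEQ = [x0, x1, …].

0: 0x75 (blk 14, set 2) → MISS  vc=[]
1: 0x7c (blk 15, set 3) → MISS  vc=[]
2: 0x72 (blk 14, set 2) → L1-HIT  vc=[]
3: 0x9b (blk 19, set 3) → MISS  vc=[15]
4: 0x71 (blk 14, set 2) → L1-HIT  vc=[15]
5: 0x7c (blk 15, set 3) → VC-HIT  vc=[19]
6: 0xb7 (blk 22, set 2) → MISS  vc=[19, 14]
7: 0x71 (blk 14, set 2) → VC-HIT  vc=[19, 22]
8: 0x71 (blk 14, set 2) → L1-HIT  vc=[19, 22]
9: 0x70 (blk 14, set 2) → L1-HIT  vc=[19, 22]
10: 0x7b (blk 15, set 3) → L1-HIT  vc=[19, 22]
11: 0x7b (blk 15, set 3) → L1-HIT  vc=[19, 22]

SEQ = [MISS, MISS, L1-HIT, MISS, L1-HIT, VC-HIT, MISS, VC-HIT, L1-HIT, L1-HIT, L1-HIT, L1-HIT]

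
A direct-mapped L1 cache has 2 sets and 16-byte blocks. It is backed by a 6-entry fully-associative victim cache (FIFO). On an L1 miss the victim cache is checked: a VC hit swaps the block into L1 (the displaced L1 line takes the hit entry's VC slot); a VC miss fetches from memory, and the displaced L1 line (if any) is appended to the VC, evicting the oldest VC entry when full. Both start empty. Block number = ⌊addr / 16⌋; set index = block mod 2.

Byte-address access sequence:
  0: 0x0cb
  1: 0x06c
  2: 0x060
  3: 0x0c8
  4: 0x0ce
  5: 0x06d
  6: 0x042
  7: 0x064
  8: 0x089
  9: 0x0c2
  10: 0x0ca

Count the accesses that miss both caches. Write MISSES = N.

MISSES = 4

  [0] addr=0xcb blk=12 s=0: MISS | VC []
  [1] addr=0x6c blk=6 s=0: MISS | VC [12]
  [2] addr=0x60 blk=6 s=0: L1-HIT | VC [12]
  [3] addr=0xc8 blk=12 s=0: VC-HIT | VC [6]
  [4] addr=0xce blk=12 s=0: L1-HIT | VC [6]
  [5] addr=0x6d blk=6 s=0: VC-HIT | VC [12]
  [6] addr=0x42 blk=4 s=0: MISS | VC [12, 6]
  [7] addr=0x64 blk=6 s=0: VC-HIT | VC [12, 4]
  [8] addr=0x89 blk=8 s=0: MISS | VC [12, 4, 6]
  [9] addr=0xc2 blk=12 s=0: VC-HIT | VC [8, 4, 6]
  [10] addr=0xca blk=12 s=0: L1-HIT | VC [8, 4, 6]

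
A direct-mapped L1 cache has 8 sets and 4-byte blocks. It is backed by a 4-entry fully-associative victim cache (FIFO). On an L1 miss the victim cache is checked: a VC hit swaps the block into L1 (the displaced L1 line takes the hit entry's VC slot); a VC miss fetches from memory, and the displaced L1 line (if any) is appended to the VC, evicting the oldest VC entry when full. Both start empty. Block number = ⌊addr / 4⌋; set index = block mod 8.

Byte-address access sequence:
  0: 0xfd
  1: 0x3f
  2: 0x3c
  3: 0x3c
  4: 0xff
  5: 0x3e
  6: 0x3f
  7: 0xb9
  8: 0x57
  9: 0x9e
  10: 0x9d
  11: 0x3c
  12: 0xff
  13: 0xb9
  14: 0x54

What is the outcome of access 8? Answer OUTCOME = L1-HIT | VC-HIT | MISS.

  [0] addr=0xfd blk=63 s=7: MISS | VC []
  [1] addr=0x3f blk=15 s=7: MISS | VC [63]
  [2] addr=0x3c blk=15 s=7: L1-HIT | VC [63]
  [3] addr=0x3c blk=15 s=7: L1-HIT | VC [63]
  [4] addr=0xff blk=63 s=7: VC-HIT | VC [15]
  [5] addr=0x3e blk=15 s=7: VC-HIT | VC [63]
  [6] addr=0x3f blk=15 s=7: L1-HIT | VC [63]
  [7] addr=0xb9 blk=46 s=6: MISS | VC [63]
  [8] addr=0x57 blk=21 s=5: MISS | VC [63]
  [9] addr=0x9e blk=39 s=7: MISS | VC [63, 15]
  [10] addr=0x9d blk=39 s=7: L1-HIT | VC [63, 15]
  [11] addr=0x3c blk=15 s=7: VC-HIT | VC [63, 39]
  [12] addr=0xff blk=63 s=7: VC-HIT | VC [15, 39]
  [13] addr=0xb9 blk=46 s=6: L1-HIT | VC [15, 39]
  [14] addr=0x54 blk=21 s=5: L1-HIT | VC [15, 39]

OUTCOME = MISS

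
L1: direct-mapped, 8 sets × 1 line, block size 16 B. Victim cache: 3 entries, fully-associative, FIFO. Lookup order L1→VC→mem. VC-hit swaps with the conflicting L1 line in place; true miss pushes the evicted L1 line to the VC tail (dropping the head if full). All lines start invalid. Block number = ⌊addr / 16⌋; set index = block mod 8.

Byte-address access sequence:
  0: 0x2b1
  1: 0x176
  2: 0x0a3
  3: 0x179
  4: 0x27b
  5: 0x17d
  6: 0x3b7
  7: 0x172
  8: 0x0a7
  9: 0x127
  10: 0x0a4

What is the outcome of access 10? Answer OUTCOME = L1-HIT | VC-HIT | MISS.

OUTCOME = VC-HIT

#0 0x2b1→b43/s3 MISS; vc=[]
#1 0x176→b23/s7 MISS; vc=[]
#2 0xa3→b10/s2 MISS; vc=[]
#3 0x179→b23/s7 L1-HIT; vc=[]
#4 0x27b→b39/s7 MISS; vc=[23]
#5 0x17d→b23/s7 VC-HIT; vc=[39]
#6 0x3b7→b59/s3 MISS; vc=[39,43]
#7 0x172→b23/s7 L1-HIT; vc=[39,43]
#8 0xa7→b10/s2 L1-HIT; vc=[39,43]
#9 0x127→b18/s2 MISS; vc=[39,43,10]
#10 0xa4→b10/s2 VC-HIT; vc=[39,43,18]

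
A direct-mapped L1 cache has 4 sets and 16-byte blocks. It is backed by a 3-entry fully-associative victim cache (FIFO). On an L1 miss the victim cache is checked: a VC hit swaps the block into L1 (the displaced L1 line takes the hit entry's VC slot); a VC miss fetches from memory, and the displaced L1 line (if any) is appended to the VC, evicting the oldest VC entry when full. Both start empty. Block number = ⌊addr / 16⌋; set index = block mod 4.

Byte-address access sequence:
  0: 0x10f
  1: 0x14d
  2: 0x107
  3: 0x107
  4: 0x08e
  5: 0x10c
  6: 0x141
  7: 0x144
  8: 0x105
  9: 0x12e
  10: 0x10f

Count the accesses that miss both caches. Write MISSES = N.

MISSES = 4

#0 0x10f→b16/s0 MISS; vc=[]
#1 0x14d→b20/s0 MISS; vc=[16]
#2 0x107→b16/s0 VC-HIT; vc=[20]
#3 0x107→b16/s0 L1-HIT; vc=[20]
#4 0x8e→b8/s0 MISS; vc=[20,16]
#5 0x10c→b16/s0 VC-HIT; vc=[20,8]
#6 0x141→b20/s0 VC-HIT; vc=[16,8]
#7 0x144→b20/s0 L1-HIT; vc=[16,8]
#8 0x105→b16/s0 VC-HIT; vc=[20,8]
#9 0x12e→b18/s2 MISS; vc=[20,8]
#10 0x10f→b16/s0 L1-HIT; vc=[20,8]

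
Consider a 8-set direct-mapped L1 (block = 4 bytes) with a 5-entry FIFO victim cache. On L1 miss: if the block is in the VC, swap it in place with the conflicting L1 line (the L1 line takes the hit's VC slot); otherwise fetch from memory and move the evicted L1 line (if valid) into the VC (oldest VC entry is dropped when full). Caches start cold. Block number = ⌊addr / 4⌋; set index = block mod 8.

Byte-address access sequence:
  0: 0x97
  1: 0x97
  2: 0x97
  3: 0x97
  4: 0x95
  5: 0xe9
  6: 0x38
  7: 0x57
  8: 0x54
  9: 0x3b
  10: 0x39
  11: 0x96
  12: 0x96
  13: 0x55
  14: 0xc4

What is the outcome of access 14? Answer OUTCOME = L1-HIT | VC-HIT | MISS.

#0 0x97→b37/s5 MISS; vc=[]
#1 0x97→b37/s5 L1-HIT; vc=[]
#2 0x97→b37/s5 L1-HIT; vc=[]
#3 0x97→b37/s5 L1-HIT; vc=[]
#4 0x95→b37/s5 L1-HIT; vc=[]
#5 0xe9→b58/s2 MISS; vc=[]
#6 0x38→b14/s6 MISS; vc=[]
#7 0x57→b21/s5 MISS; vc=[37]
#8 0x54→b21/s5 L1-HIT; vc=[37]
#9 0x3b→b14/s6 L1-HIT; vc=[37]
#10 0x39→b14/s6 L1-HIT; vc=[37]
#11 0x96→b37/s5 VC-HIT; vc=[21]
#12 0x96→b37/s5 L1-HIT; vc=[21]
#13 0x55→b21/s5 VC-HIT; vc=[37]
#14 0xc4→b49/s1 MISS; vc=[37]

OUTCOME = MISS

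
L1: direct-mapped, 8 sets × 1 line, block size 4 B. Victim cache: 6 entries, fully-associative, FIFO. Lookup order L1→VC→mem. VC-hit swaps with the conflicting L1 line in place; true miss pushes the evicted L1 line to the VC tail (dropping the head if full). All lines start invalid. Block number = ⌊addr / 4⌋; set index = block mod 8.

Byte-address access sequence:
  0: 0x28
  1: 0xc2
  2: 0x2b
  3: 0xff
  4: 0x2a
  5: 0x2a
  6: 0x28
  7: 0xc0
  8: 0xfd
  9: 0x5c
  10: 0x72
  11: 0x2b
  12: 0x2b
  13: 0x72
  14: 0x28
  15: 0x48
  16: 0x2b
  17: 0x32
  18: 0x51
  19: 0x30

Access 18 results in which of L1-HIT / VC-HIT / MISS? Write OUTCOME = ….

0: 0x28 (blk 10, set 2) → MISS  vc=[]
1: 0xc2 (blk 48, set 0) → MISS  vc=[]
2: 0x2b (blk 10, set 2) → L1-HIT  vc=[]
3: 0xff (blk 63, set 7) → MISS  vc=[]
4: 0x2a (blk 10, set 2) → L1-HIT  vc=[]
5: 0x2a (blk 10, set 2) → L1-HIT  vc=[]
6: 0x28 (blk 10, set 2) → L1-HIT  vc=[]
7: 0xc0 (blk 48, set 0) → L1-HIT  vc=[]
8: 0xfd (blk 63, set 7) → L1-HIT  vc=[]
9: 0x5c (blk 23, set 7) → MISS  vc=[63]
10: 0x72 (blk 28, set 4) → MISS  vc=[63]
11: 0x2b (blk 10, set 2) → L1-HIT  vc=[63]
12: 0x2b (blk 10, set 2) → L1-HIT  vc=[63]
13: 0x72 (blk 28, set 4) → L1-HIT  vc=[63]
14: 0x28 (blk 10, set 2) → L1-HIT  vc=[63]
15: 0x48 (blk 18, set 2) → MISS  vc=[63, 10]
16: 0x2b (blk 10, set 2) → VC-HIT  vc=[63, 18]
17: 0x32 (blk 12, set 4) → MISS  vc=[63, 18, 28]
18: 0x51 (blk 20, set 4) → MISS  vc=[63, 18, 28, 12]
19: 0x30 (blk 12, set 4) → VC-HIT  vc=[63, 18, 28, 20]

OUTCOME = MISS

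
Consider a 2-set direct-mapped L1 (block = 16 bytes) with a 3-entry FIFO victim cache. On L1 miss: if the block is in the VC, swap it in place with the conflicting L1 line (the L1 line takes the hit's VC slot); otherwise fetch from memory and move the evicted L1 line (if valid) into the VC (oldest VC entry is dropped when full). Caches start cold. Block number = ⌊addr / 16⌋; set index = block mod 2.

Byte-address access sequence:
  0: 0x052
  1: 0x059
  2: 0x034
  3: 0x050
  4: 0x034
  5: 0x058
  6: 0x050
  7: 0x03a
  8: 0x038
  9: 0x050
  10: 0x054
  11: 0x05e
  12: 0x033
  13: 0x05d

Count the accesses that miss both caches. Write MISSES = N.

MISSES = 2

#0 0x52→b5/s1 MISS; vc=[]
#1 0x59→b5/s1 L1-HIT; vc=[]
#2 0x34→b3/s1 MISS; vc=[5]
#3 0x50→b5/s1 VC-HIT; vc=[3]
#4 0x34→b3/s1 VC-HIT; vc=[5]
#5 0x58→b5/s1 VC-HIT; vc=[3]
#6 0x50→b5/s1 L1-HIT; vc=[3]
#7 0x3a→b3/s1 VC-HIT; vc=[5]
#8 0x38→b3/s1 L1-HIT; vc=[5]
#9 0x50→b5/s1 VC-HIT; vc=[3]
#10 0x54→b5/s1 L1-HIT; vc=[3]
#11 0x5e→b5/s1 L1-HIT; vc=[3]
#12 0x33→b3/s1 VC-HIT; vc=[5]
#13 0x5d→b5/s1 VC-HIT; vc=[3]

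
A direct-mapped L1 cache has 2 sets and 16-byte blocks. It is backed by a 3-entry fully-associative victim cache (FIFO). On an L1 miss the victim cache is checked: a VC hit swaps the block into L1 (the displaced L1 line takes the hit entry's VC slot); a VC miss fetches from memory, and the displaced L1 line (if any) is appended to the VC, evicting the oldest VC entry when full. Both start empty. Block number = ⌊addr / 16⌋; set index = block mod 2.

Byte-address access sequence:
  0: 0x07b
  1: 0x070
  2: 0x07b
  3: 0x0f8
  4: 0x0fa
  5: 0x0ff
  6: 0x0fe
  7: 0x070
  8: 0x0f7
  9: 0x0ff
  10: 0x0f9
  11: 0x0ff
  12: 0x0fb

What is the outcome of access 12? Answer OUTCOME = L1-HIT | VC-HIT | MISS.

OUTCOME = L1-HIT

  [0] addr=0x7b blk=7 s=1: MISS | VC []
  [1] addr=0x70 blk=7 s=1: L1-HIT | VC []
  [2] addr=0x7b blk=7 s=1: L1-HIT | VC []
  [3] addr=0xf8 blk=15 s=1: MISS | VC [7]
  [4] addr=0xfa blk=15 s=1: L1-HIT | VC [7]
  [5] addr=0xff blk=15 s=1: L1-HIT | VC [7]
  [6] addr=0xfe blk=15 s=1: L1-HIT | VC [7]
  [7] addr=0x70 blk=7 s=1: VC-HIT | VC [15]
  [8] addr=0xf7 blk=15 s=1: VC-HIT | VC [7]
  [9] addr=0xff blk=15 s=1: L1-HIT | VC [7]
  [10] addr=0xf9 blk=15 s=1: L1-HIT | VC [7]
  [11] addr=0xff blk=15 s=1: L1-HIT | VC [7]
  [12] addr=0xfb blk=15 s=1: L1-HIT | VC [7]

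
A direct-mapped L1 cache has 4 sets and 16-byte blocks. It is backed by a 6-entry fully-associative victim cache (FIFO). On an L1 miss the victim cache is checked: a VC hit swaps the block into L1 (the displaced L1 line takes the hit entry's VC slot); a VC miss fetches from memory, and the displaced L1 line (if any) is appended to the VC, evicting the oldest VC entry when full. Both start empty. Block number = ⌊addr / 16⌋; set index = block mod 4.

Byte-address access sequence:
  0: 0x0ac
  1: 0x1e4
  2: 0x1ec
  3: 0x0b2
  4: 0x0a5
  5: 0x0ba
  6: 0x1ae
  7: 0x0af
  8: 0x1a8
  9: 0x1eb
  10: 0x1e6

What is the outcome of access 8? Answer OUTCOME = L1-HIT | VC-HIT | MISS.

OUTCOME = VC-HIT

#0 0xac→b10/s2 MISS; vc=[]
#1 0x1e4→b30/s2 MISS; vc=[10]
#2 0x1ec→b30/s2 L1-HIT; vc=[10]
#3 0xb2→b11/s3 MISS; vc=[10]
#4 0xa5→b10/s2 VC-HIT; vc=[30]
#5 0xba→b11/s3 L1-HIT; vc=[30]
#6 0x1ae→b26/s2 MISS; vc=[30,10]
#7 0xaf→b10/s2 VC-HIT; vc=[30,26]
#8 0x1a8→b26/s2 VC-HIT; vc=[30,10]
#9 0x1eb→b30/s2 VC-HIT; vc=[26,10]
#10 0x1e6→b30/s2 L1-HIT; vc=[26,10]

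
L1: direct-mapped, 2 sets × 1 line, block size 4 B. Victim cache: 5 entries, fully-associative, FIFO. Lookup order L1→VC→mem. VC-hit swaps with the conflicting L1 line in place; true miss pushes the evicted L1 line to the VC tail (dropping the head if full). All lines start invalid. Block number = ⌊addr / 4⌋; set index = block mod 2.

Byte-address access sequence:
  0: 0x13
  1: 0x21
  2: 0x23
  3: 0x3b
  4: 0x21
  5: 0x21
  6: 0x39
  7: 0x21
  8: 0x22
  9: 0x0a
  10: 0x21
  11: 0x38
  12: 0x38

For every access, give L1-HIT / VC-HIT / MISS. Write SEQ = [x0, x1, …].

SEQ = [MISS, MISS, L1-HIT, MISS, VC-HIT, L1-HIT, VC-HIT, VC-HIT, L1-HIT, MISS, VC-HIT, VC-HIT, L1-HIT]

#0 0x13→b4/s0 MISS; vc=[]
#1 0x21→b8/s0 MISS; vc=[4]
#2 0x23→b8/s0 L1-HIT; vc=[4]
#3 0x3b→b14/s0 MISS; vc=[4,8]
#4 0x21→b8/s0 VC-HIT; vc=[4,14]
#5 0x21→b8/s0 L1-HIT; vc=[4,14]
#6 0x39→b14/s0 VC-HIT; vc=[4,8]
#7 0x21→b8/s0 VC-HIT; vc=[4,14]
#8 0x22→b8/s0 L1-HIT; vc=[4,14]
#9 0xa→b2/s0 MISS; vc=[4,14,8]
#10 0x21→b8/s0 VC-HIT; vc=[4,14,2]
#11 0x38→b14/s0 VC-HIT; vc=[4,8,2]
#12 0x38→b14/s0 L1-HIT; vc=[4,8,2]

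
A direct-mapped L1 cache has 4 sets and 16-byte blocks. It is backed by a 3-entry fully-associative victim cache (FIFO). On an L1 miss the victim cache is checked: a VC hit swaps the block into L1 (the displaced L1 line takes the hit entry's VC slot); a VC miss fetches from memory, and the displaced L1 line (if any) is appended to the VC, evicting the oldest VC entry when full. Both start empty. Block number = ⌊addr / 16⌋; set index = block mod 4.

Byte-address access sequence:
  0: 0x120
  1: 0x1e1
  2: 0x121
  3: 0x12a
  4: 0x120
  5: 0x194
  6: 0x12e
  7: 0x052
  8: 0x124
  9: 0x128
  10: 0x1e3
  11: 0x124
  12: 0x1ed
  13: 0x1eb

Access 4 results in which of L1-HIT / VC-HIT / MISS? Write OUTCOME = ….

  [0] addr=0x120 blk=18 s=2: MISS | VC []
  [1] addr=0x1e1 blk=30 s=2: MISS | VC [18]
  [2] addr=0x121 blk=18 s=2: VC-HIT | VC [30]
  [3] addr=0x12a blk=18 s=2: L1-HIT | VC [30]
  [4] addr=0x120 blk=18 s=2: L1-HIT | VC [30]
  [5] addr=0x194 blk=25 s=1: MISS | VC [30]
  [6] addr=0x12e blk=18 s=2: L1-HIT | VC [30]
  [7] addr=0x52 blk=5 s=1: MISS | VC [30, 25]
  [8] addr=0x124 blk=18 s=2: L1-HIT | VC [30, 25]
  [9] addr=0x128 blk=18 s=2: L1-HIT | VC [30, 25]
  [10] addr=0x1e3 blk=30 s=2: VC-HIT | VC [18, 25]
  [11] addr=0x124 blk=18 s=2: VC-HIT | VC [30, 25]
  [12] addr=0x1ed blk=30 s=2: VC-HIT | VC [18, 25]
  [13] addr=0x1eb blk=30 s=2: L1-HIT | VC [18, 25]

OUTCOME = L1-HIT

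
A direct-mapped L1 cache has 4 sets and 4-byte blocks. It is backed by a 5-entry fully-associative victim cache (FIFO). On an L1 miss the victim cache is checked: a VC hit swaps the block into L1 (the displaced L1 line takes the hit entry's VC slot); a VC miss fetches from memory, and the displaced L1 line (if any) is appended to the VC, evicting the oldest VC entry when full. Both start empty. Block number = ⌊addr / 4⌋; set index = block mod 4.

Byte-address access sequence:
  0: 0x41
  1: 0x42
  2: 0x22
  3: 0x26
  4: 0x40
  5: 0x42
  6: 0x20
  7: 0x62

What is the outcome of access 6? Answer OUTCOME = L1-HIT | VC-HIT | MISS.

OUTCOME = VC-HIT

  [0] addr=0x41 blk=16 s=0: MISS | VC []
  [1] addr=0x42 blk=16 s=0: L1-HIT | VC []
  [2] addr=0x22 blk=8 s=0: MISS | VC [16]
  [3] addr=0x26 blk=9 s=1: MISS | VC [16]
  [4] addr=0x40 blk=16 s=0: VC-HIT | VC [8]
  [5] addr=0x42 blk=16 s=0: L1-HIT | VC [8]
  [6] addr=0x20 blk=8 s=0: VC-HIT | VC [16]
  [7] addr=0x62 blk=24 s=0: MISS | VC [16, 8]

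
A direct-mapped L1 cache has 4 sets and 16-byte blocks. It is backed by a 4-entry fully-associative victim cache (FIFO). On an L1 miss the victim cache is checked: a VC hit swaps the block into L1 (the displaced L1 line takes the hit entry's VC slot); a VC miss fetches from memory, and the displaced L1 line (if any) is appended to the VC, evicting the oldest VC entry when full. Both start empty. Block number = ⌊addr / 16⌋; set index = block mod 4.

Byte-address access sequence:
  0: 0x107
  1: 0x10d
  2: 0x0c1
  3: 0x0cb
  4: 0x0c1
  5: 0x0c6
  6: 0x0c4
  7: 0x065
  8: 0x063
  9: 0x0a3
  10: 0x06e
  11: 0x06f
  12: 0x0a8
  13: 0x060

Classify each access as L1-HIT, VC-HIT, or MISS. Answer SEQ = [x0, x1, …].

  [0] addr=0x107 blk=16 s=0: MISS | VC []
  [1] addr=0x10d blk=16 s=0: L1-HIT | VC []
  [2] addr=0xc1 blk=12 s=0: MISS | VC [16]
  [3] addr=0xcb blk=12 s=0: L1-HIT | VC [16]
  [4] addr=0xc1 blk=12 s=0: L1-HIT | VC [16]
  [5] addr=0xc6 blk=12 s=0: L1-HIT | VC [16]
  [6] addr=0xc4 blk=12 s=0: L1-HIT | VC [16]
  [7] addr=0x65 blk=6 s=2: MISS | VC [16]
  [8] addr=0x63 blk=6 s=2: L1-HIT | VC [16]
  [9] addr=0xa3 blk=10 s=2: MISS | VC [16, 6]
  [10] addr=0x6e blk=6 s=2: VC-HIT | VC [16, 10]
  [11] addr=0x6f blk=6 s=2: L1-HIT | VC [16, 10]
  [12] addr=0xa8 blk=10 s=2: VC-HIT | VC [16, 6]
  [13] addr=0x60 blk=6 s=2: VC-HIT | VC [16, 10]

SEQ = [MISS, L1-HIT, MISS, L1-HIT, L1-HIT, L1-HIT, L1-HIT, MISS, L1-HIT, MISS, VC-HIT, L1-HIT, VC-HIT, VC-HIT]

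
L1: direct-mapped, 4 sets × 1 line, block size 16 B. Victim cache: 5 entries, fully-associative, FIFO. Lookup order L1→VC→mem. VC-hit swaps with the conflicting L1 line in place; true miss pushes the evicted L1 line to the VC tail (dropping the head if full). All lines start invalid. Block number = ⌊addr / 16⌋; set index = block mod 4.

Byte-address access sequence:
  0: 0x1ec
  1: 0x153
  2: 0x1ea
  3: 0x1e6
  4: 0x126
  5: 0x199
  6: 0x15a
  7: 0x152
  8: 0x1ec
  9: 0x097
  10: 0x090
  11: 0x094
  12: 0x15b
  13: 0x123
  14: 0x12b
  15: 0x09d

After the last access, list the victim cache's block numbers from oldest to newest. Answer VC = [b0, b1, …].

0: 0x1ec (blk 30, set 2) → MISS  vc=[]
1: 0x153 (blk 21, set 1) → MISS  vc=[]
2: 0x1ea (blk 30, set 2) → L1-HIT  vc=[]
3: 0x1e6 (blk 30, set 2) → L1-HIT  vc=[]
4: 0x126 (blk 18, set 2) → MISS  vc=[30]
5: 0x199 (blk 25, set 1) → MISS  vc=[30, 21]
6: 0x15a (blk 21, set 1) → VC-HIT  vc=[30, 25]
7: 0x152 (blk 21, set 1) → L1-HIT  vc=[30, 25]
8: 0x1ec (blk 30, set 2) → VC-HIT  vc=[18, 25]
9: 0x97 (blk 9, set 1) → MISS  vc=[18, 25, 21]
10: 0x90 (blk 9, set 1) → L1-HIT  vc=[18, 25, 21]
11: 0x94 (blk 9, set 1) → L1-HIT  vc=[18, 25, 21]
12: 0x15b (blk 21, set 1) → VC-HIT  vc=[18, 25, 9]
13: 0x123 (blk 18, set 2) → VC-HIT  vc=[30, 25, 9]
14: 0x12b (blk 18, set 2) → L1-HIT  vc=[30, 25, 9]
15: 0x9d (blk 9, set 1) → VC-HIT  vc=[30, 25, 21]

VC = [30, 25, 21]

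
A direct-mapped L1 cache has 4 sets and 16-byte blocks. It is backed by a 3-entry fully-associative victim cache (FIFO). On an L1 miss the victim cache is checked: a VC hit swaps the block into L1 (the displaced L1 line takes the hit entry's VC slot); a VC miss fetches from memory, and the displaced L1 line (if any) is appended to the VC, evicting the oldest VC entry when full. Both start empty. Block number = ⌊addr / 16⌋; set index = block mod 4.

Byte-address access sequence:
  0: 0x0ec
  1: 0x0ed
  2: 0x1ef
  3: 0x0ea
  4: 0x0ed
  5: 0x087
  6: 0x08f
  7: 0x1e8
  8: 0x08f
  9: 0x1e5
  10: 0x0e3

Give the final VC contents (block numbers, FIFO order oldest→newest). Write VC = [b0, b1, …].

VC = [30]

0: 0xec (blk 14, set 2) → MISS  vc=[]
1: 0xed (blk 14, set 2) → L1-HIT  vc=[]
2: 0x1ef (blk 30, set 2) → MISS  vc=[14]
3: 0xea (blk 14, set 2) → VC-HIT  vc=[30]
4: 0xed (blk 14, set 2) → L1-HIT  vc=[30]
5: 0x87 (blk 8, set 0) → MISS  vc=[30]
6: 0x8f (blk 8, set 0) → L1-HIT  vc=[30]
7: 0x1e8 (blk 30, set 2) → VC-HIT  vc=[14]
8: 0x8f (blk 8, set 0) → L1-HIT  vc=[14]
9: 0x1e5 (blk 30, set 2) → L1-HIT  vc=[14]
10: 0xe3 (blk 14, set 2) → VC-HIT  vc=[30]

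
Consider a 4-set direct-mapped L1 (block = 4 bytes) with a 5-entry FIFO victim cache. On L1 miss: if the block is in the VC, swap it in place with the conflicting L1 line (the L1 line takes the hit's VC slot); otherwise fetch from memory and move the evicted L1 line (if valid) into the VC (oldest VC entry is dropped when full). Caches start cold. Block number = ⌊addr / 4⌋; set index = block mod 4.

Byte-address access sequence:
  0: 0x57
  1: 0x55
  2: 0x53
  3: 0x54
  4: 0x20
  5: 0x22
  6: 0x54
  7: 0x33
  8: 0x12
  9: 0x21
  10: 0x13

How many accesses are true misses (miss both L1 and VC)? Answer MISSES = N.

  [0] addr=0x57 blk=21 s=1: MISS | VC []
  [1] addr=0x55 blk=21 s=1: L1-HIT | VC []
  [2] addr=0x53 blk=20 s=0: MISS | VC []
  [3] addr=0x54 blk=21 s=1: L1-HIT | VC []
  [4] addr=0x20 blk=8 s=0: MISS | VC [20]
  [5] addr=0x22 blk=8 s=0: L1-HIT | VC [20]
  [6] addr=0x54 blk=21 s=1: L1-HIT | VC [20]
  [7] addr=0x33 blk=12 s=0: MISS | VC [20, 8]
  [8] addr=0x12 blk=4 s=0: MISS | VC [20, 8, 12]
  [9] addr=0x21 blk=8 s=0: VC-HIT | VC [20, 4, 12]
  [10] addr=0x13 blk=4 s=0: VC-HIT | VC [20, 8, 12]

MISSES = 5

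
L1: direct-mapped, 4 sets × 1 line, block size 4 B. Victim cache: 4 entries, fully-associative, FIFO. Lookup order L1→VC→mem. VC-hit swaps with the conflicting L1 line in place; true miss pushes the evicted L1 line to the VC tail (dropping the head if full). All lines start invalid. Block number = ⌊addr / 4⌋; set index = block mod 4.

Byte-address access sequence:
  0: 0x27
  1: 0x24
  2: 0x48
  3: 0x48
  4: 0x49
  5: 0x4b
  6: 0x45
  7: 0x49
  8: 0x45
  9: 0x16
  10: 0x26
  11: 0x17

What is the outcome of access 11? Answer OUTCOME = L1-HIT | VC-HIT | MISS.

  [0] addr=0x27 blk=9 s=1: MISS | VC []
  [1] addr=0x24 blk=9 s=1: L1-HIT | VC []
  [2] addr=0x48 blk=18 s=2: MISS | VC []
  [3] addr=0x48 blk=18 s=2: L1-HIT | VC []
  [4] addr=0x49 blk=18 s=2: L1-HIT | VC []
  [5] addr=0x4b blk=18 s=2: L1-HIT | VC []
  [6] addr=0x45 blk=17 s=1: MISS | VC [9]
  [7] addr=0x49 blk=18 s=2: L1-HIT | VC [9]
  [8] addr=0x45 blk=17 s=1: L1-HIT | VC [9]
  [9] addr=0x16 blk=5 s=1: MISS | VC [9, 17]
  [10] addr=0x26 blk=9 s=1: VC-HIT | VC [5, 17]
  [11] addr=0x17 blk=5 s=1: VC-HIT | VC [9, 17]

OUTCOME = VC-HIT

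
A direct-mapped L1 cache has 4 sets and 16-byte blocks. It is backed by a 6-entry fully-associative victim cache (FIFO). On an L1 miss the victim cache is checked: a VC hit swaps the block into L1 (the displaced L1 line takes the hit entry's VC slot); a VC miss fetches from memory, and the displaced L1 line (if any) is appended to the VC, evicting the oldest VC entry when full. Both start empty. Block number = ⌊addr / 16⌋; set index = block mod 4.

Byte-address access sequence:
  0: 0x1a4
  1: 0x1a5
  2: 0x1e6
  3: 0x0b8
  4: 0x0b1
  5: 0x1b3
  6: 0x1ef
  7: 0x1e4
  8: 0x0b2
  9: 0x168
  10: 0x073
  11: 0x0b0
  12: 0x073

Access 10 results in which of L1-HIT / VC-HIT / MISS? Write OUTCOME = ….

OUTCOME = MISS

  [0] addr=0x1a4 blk=26 s=2: MISS | VC []
  [1] addr=0x1a5 blk=26 s=2: L1-HIT | VC []
  [2] addr=0x1e6 blk=30 s=2: MISS | VC [26]
  [3] addr=0xb8 blk=11 s=3: MISS | VC [26]
  [4] addr=0xb1 blk=11 s=3: L1-HIT | VC [26]
  [5] addr=0x1b3 blk=27 s=3: MISS | VC [26, 11]
  [6] addr=0x1ef blk=30 s=2: L1-HIT | VC [26, 11]
  [7] addr=0x1e4 blk=30 s=2: L1-HIT | VC [26, 11]
  [8] addr=0xb2 blk=11 s=3: VC-HIT | VC [26, 27]
  [9] addr=0x168 blk=22 s=2: MISS | VC [26, 27, 30]
  [10] addr=0x73 blk=7 s=3: MISS | VC [26, 27, 30, 11]
  [11] addr=0xb0 blk=11 s=3: VC-HIT | VC [26, 27, 30, 7]
  [12] addr=0x73 blk=7 s=3: VC-HIT | VC [26, 27, 30, 11]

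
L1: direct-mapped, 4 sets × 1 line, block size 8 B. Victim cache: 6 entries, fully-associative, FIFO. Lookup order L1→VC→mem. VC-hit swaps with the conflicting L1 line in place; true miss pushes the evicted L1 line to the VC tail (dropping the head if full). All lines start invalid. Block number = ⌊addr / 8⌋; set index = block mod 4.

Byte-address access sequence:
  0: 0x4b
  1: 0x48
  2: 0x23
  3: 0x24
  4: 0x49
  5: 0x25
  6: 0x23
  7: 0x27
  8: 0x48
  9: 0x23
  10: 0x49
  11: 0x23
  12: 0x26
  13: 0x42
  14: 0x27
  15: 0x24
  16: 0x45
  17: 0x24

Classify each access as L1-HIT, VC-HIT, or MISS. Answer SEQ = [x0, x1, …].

SEQ = [MISS, L1-HIT, MISS, L1-HIT, L1-HIT, L1-HIT, L1-HIT, L1-HIT, L1-HIT, L1-HIT, L1-HIT, L1-HIT, L1-HIT, MISS, VC-HIT, L1-HIT, VC-HIT, VC-HIT]

0: 0x4b (blk 9, set 1) → MISS  vc=[]
1: 0x48 (blk 9, set 1) → L1-HIT  vc=[]
2: 0x23 (blk 4, set 0) → MISS  vc=[]
3: 0x24 (blk 4, set 0) → L1-HIT  vc=[]
4: 0x49 (blk 9, set 1) → L1-HIT  vc=[]
5: 0x25 (blk 4, set 0) → L1-HIT  vc=[]
6: 0x23 (blk 4, set 0) → L1-HIT  vc=[]
7: 0x27 (blk 4, set 0) → L1-HIT  vc=[]
8: 0x48 (blk 9, set 1) → L1-HIT  vc=[]
9: 0x23 (blk 4, set 0) → L1-HIT  vc=[]
10: 0x49 (blk 9, set 1) → L1-HIT  vc=[]
11: 0x23 (blk 4, set 0) → L1-HIT  vc=[]
12: 0x26 (blk 4, set 0) → L1-HIT  vc=[]
13: 0x42 (blk 8, set 0) → MISS  vc=[4]
14: 0x27 (blk 4, set 0) → VC-HIT  vc=[8]
15: 0x24 (blk 4, set 0) → L1-HIT  vc=[8]
16: 0x45 (blk 8, set 0) → VC-HIT  vc=[4]
17: 0x24 (blk 4, set 0) → VC-HIT  vc=[8]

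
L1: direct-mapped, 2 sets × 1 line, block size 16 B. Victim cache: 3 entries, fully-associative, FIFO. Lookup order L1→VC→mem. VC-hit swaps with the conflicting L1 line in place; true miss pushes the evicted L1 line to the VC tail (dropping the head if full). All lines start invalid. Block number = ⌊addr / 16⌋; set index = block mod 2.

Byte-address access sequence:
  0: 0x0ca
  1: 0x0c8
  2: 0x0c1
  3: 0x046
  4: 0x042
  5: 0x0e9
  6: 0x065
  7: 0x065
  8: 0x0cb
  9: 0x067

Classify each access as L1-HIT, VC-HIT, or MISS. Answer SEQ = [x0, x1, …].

SEQ = [MISS, L1-HIT, L1-HIT, MISS, L1-HIT, MISS, MISS, L1-HIT, VC-HIT, VC-HIT]

0: 0xca (blk 12, set 0) → MISS  vc=[]
1: 0xc8 (blk 12, set 0) → L1-HIT  vc=[]
2: 0xc1 (blk 12, set 0) → L1-HIT  vc=[]
3: 0x46 (blk 4, set 0) → MISS  vc=[12]
4: 0x42 (blk 4, set 0) → L1-HIT  vc=[12]
5: 0xe9 (blk 14, set 0) → MISS  vc=[12, 4]
6: 0x65 (blk 6, set 0) → MISS  vc=[12, 4, 14]
7: 0x65 (blk 6, set 0) → L1-HIT  vc=[12, 4, 14]
8: 0xcb (blk 12, set 0) → VC-HIT  vc=[6, 4, 14]
9: 0x67 (blk 6, set 0) → VC-HIT  vc=[12, 4, 14]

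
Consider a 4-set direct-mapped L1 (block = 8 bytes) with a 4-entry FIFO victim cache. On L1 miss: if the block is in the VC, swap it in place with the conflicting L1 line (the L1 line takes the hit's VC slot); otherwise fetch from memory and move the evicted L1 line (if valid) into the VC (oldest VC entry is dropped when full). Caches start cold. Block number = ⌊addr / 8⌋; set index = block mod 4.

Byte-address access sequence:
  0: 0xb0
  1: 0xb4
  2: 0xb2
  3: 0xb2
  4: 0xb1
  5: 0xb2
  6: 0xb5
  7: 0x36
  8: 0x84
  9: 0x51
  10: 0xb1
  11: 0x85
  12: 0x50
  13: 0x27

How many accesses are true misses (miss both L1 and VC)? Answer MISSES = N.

  [0] addr=0xb0 blk=22 s=2: MISS | VC []
  [1] addr=0xb4 blk=22 s=2: L1-HIT | VC []
  [2] addr=0xb2 blk=22 s=2: L1-HIT | VC []
  [3] addr=0xb2 blk=22 s=2: L1-HIT | VC []
  [4] addr=0xb1 blk=22 s=2: L1-HIT | VC []
  [5] addr=0xb2 blk=22 s=2: L1-HIT | VC []
  [6] addr=0xb5 blk=22 s=2: L1-HIT | VC []
  [7] addr=0x36 blk=6 s=2: MISS | VC [22]
  [8] addr=0x84 blk=16 s=0: MISS | VC [22]
  [9] addr=0x51 blk=10 s=2: MISS | VC [22, 6]
  [10] addr=0xb1 blk=22 s=2: VC-HIT | VC [10, 6]
  [11] addr=0x85 blk=16 s=0: L1-HIT | VC [10, 6]
  [12] addr=0x50 blk=10 s=2: VC-HIT | VC [22, 6]
  [13] addr=0x27 blk=4 s=0: MISS | VC [22, 6, 16]

MISSES = 5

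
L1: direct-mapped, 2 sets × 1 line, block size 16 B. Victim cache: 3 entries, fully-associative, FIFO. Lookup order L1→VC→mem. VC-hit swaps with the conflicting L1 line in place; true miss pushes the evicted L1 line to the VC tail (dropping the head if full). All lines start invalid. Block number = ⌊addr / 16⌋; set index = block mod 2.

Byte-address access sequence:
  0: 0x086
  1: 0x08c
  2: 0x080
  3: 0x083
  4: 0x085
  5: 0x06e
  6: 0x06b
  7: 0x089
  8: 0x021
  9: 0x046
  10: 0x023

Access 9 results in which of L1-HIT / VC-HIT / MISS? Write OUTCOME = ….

  [0] addr=0x86 blk=8 s=0: MISS | VC []
  [1] addr=0x8c blk=8 s=0: L1-HIT | VC []
  [2] addr=0x80 blk=8 s=0: L1-HIT | VC []
  [3] addr=0x83 blk=8 s=0: L1-HIT | VC []
  [4] addr=0x85 blk=8 s=0: L1-HIT | VC []
  [5] addr=0x6e blk=6 s=0: MISS | VC [8]
  [6] addr=0x6b blk=6 s=0: L1-HIT | VC [8]
  [7] addr=0x89 blk=8 s=0: VC-HIT | VC [6]
  [8] addr=0x21 blk=2 s=0: MISS | VC [6, 8]
  [9] addr=0x46 blk=4 s=0: MISS | VC [6, 8, 2]
  [10] addr=0x23 blk=2 s=0: VC-HIT | VC [6, 8, 4]

OUTCOME = MISS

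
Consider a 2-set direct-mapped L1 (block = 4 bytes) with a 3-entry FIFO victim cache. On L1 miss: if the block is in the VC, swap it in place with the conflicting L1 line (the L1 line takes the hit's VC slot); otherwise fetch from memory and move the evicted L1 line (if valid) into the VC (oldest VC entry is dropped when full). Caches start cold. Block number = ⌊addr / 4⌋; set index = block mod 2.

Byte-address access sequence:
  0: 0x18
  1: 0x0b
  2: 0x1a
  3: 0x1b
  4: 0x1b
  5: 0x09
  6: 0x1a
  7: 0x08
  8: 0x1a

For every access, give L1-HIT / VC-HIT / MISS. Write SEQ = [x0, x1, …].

SEQ = [MISS, MISS, VC-HIT, L1-HIT, L1-HIT, VC-HIT, VC-HIT, VC-HIT, VC-HIT]

  [0] addr=0x18 blk=6 s=0: MISS | VC []
  [1] addr=0xb blk=2 s=0: MISS | VC [6]
  [2] addr=0x1a blk=6 s=0: VC-HIT | VC [2]
  [3] addr=0x1b blk=6 s=0: L1-HIT | VC [2]
  [4] addr=0x1b blk=6 s=0: L1-HIT | VC [2]
  [5] addr=0x9 blk=2 s=0: VC-HIT | VC [6]
  [6] addr=0x1a blk=6 s=0: VC-HIT | VC [2]
  [7] addr=0x8 blk=2 s=0: VC-HIT | VC [6]
  [8] addr=0x1a blk=6 s=0: VC-HIT | VC [2]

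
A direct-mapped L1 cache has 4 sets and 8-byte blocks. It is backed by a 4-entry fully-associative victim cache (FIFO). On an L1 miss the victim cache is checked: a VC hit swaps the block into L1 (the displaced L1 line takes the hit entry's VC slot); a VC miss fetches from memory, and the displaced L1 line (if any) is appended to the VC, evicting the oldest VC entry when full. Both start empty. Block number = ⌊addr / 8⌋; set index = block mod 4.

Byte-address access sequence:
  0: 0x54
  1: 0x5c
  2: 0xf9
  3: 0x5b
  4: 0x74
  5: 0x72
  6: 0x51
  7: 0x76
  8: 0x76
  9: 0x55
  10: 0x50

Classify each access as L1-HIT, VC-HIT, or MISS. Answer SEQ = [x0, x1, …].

0: 0x54 (blk 10, set 2) → MISS  vc=[]
1: 0x5c (blk 11, set 3) → MISS  vc=[]
2: 0xf9 (blk 31, set 3) → MISS  vc=[11]
3: 0x5b (blk 11, set 3) → VC-HIT  vc=[31]
4: 0x74 (blk 14, set 2) → MISS  vc=[31, 10]
5: 0x72 (blk 14, set 2) → L1-HIT  vc=[31, 10]
6: 0x51 (blk 10, set 2) → VC-HIT  vc=[31, 14]
7: 0x76 (blk 14, set 2) → VC-HIT  vc=[31, 10]
8: 0x76 (blk 14, set 2) → L1-HIT  vc=[31, 10]
9: 0x55 (blk 10, set 2) → VC-HIT  vc=[31, 14]
10: 0x50 (blk 10, set 2) → L1-HIT  vc=[31, 14]

SEQ = [MISS, MISS, MISS, VC-HIT, MISS, L1-HIT, VC-HIT, VC-HIT, L1-HIT, VC-HIT, L1-HIT]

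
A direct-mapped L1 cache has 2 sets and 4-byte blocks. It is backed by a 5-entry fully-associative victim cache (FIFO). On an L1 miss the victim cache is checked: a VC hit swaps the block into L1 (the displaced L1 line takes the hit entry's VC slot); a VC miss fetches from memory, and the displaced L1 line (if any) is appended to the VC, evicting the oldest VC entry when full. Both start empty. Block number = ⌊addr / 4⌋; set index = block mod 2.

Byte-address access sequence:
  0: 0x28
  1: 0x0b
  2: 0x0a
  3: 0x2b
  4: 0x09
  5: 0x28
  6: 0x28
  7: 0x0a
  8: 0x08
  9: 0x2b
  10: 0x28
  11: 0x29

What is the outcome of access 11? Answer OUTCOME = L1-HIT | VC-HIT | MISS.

OUTCOME = L1-HIT

  [0] addr=0x28 blk=10 s=0: MISS | VC []
  [1] addr=0xb blk=2 s=0: MISS | VC [10]
  [2] addr=0xa blk=2 s=0: L1-HIT | VC [10]
  [3] addr=0x2b blk=10 s=0: VC-HIT | VC [2]
  [4] addr=0x9 blk=2 s=0: VC-HIT | VC [10]
  [5] addr=0x28 blk=10 s=0: VC-HIT | VC [2]
  [6] addr=0x28 blk=10 s=0: L1-HIT | VC [2]
  [7] addr=0xa blk=2 s=0: VC-HIT | VC [10]
  [8] addr=0x8 blk=2 s=0: L1-HIT | VC [10]
  [9] addr=0x2b blk=10 s=0: VC-HIT | VC [2]
  [10] addr=0x28 blk=10 s=0: L1-HIT | VC [2]
  [11] addr=0x29 blk=10 s=0: L1-HIT | VC [2]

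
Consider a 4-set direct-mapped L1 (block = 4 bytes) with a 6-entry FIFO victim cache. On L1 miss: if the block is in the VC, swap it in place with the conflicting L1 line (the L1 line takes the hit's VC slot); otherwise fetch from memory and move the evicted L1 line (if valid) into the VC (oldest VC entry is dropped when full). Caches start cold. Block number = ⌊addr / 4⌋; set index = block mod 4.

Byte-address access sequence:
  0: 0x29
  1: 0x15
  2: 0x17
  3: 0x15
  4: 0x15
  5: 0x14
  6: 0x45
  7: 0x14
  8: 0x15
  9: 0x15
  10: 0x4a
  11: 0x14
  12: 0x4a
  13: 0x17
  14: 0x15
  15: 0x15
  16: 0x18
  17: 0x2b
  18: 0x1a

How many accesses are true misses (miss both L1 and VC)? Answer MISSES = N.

MISSES = 5

  [0] addr=0x29 blk=10 s=2: MISS | VC []
  [1] addr=0x15 blk=5 s=1: MISS | VC []
  [2] addr=0x17 blk=5 s=1: L1-HIT | VC []
  [3] addr=0x15 blk=5 s=1: L1-HIT | VC []
  [4] addr=0x15 blk=5 s=1: L1-HIT | VC []
  [5] addr=0x14 blk=5 s=1: L1-HIT | VC []
  [6] addr=0x45 blk=17 s=1: MISS | VC [5]
  [7] addr=0x14 blk=5 s=1: VC-HIT | VC [17]
  [8] addr=0x15 blk=5 s=1: L1-HIT | VC [17]
  [9] addr=0x15 blk=5 s=1: L1-HIT | VC [17]
  [10] addr=0x4a blk=18 s=2: MISS | VC [17, 10]
  [11] addr=0x14 blk=5 s=1: L1-HIT | VC [17, 10]
  [12] addr=0x4a blk=18 s=2: L1-HIT | VC [17, 10]
  [13] addr=0x17 blk=5 s=1: L1-HIT | VC [17, 10]
  [14] addr=0x15 blk=5 s=1: L1-HIT | VC [17, 10]
  [15] addr=0x15 blk=5 s=1: L1-HIT | VC [17, 10]
  [16] addr=0x18 blk=6 s=2: MISS | VC [17, 10, 18]
  [17] addr=0x2b blk=10 s=2: VC-HIT | VC [17, 6, 18]
  [18] addr=0x1a blk=6 s=2: VC-HIT | VC [17, 10, 18]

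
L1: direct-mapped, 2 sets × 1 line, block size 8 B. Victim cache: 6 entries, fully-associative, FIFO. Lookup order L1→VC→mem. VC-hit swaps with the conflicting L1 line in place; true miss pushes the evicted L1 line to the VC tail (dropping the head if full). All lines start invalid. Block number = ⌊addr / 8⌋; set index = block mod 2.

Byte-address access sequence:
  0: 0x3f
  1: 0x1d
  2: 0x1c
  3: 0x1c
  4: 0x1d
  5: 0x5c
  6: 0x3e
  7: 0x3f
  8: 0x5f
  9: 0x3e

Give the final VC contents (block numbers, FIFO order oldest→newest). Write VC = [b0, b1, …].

VC = [11, 3]

0: 0x3f (blk 7, set 1) → MISS  vc=[]
1: 0x1d (blk 3, set 1) → MISS  vc=[7]
2: 0x1c (blk 3, set 1) → L1-HIT  vc=[7]
3: 0x1c (blk 3, set 1) → L1-HIT  vc=[7]
4: 0x1d (blk 3, set 1) → L1-HIT  vc=[7]
5: 0x5c (blk 11, set 1) → MISS  vc=[7, 3]
6: 0x3e (blk 7, set 1) → VC-HIT  vc=[11, 3]
7: 0x3f (blk 7, set 1) → L1-HIT  vc=[11, 3]
8: 0x5f (blk 11, set 1) → VC-HIT  vc=[7, 3]
9: 0x3e (blk 7, set 1) → VC-HIT  vc=[11, 3]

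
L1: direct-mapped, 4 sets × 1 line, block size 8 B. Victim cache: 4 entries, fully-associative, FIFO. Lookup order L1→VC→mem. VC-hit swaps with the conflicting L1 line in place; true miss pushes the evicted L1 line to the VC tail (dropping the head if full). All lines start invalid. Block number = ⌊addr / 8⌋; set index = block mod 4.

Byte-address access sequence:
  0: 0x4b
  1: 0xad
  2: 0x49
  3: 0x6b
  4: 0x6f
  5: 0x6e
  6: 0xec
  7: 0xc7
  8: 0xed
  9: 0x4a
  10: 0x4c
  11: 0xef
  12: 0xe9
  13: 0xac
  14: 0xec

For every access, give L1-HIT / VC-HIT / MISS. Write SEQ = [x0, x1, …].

  [0] addr=0x4b blk=9 s=1: MISS | VC []
  [1] addr=0xad blk=21 s=1: MISS | VC [9]
  [2] addr=0x49 blk=9 s=1: VC-HIT | VC [21]
  [3] addr=0x6b blk=13 s=1: MISS | VC [21, 9]
  [4] addr=0x6f blk=13 s=1: L1-HIT | VC [21, 9]
  [5] addr=0x6e blk=13 s=1: L1-HIT | VC [21, 9]
  [6] addr=0xec blk=29 s=1: MISS | VC [21, 9, 13]
  [7] addr=0xc7 blk=24 s=0: MISS | VC [21, 9, 13]
  [8] addr=0xed blk=29 s=1: L1-HIT | VC [21, 9, 13]
  [9] addr=0x4a blk=9 s=1: VC-HIT | VC [21, 29, 13]
  [10] addr=0x4c blk=9 s=1: L1-HIT | VC [21, 29, 13]
  [11] addr=0xef blk=29 s=1: VC-HIT | VC [21, 9, 13]
  [12] addr=0xe9 blk=29 s=1: L1-HIT | VC [21, 9, 13]
  [13] addr=0xac blk=21 s=1: VC-HIT | VC [29, 9, 13]
  [14] addr=0xec blk=29 s=1: VC-HIT | VC [21, 9, 13]

SEQ = [MISS, MISS, VC-HIT, MISS, L1-HIT, L1-HIT, MISS, MISS, L1-HIT, VC-HIT, L1-HIT, VC-HIT, L1-HIT, VC-HIT, VC-HIT]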